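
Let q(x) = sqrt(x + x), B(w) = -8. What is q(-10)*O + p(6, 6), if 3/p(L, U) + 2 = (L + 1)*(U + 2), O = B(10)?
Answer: 1/18 - 16*I*sqrt(5) ≈ 0.055556 - 35.777*I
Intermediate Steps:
O = -8
q(x) = sqrt(2)*sqrt(x) (q(x) = sqrt(2*x) = sqrt(2)*sqrt(x))
p(L, U) = 3/(-2 + (1 + L)*(2 + U)) (p(L, U) = 3/(-2 + (L + 1)*(U + 2)) = 3/(-2 + (1 + L)*(2 + U)))
q(-10)*O + p(6, 6) = (sqrt(2)*sqrt(-10))*(-8) + 3/(6 + 2*6 + 6*6) = (sqrt(2)*(I*sqrt(10)))*(-8) + 3/(6 + 12 + 36) = (2*I*sqrt(5))*(-8) + 3/54 = -16*I*sqrt(5) + 3*(1/54) = -16*I*sqrt(5) + 1/18 = 1/18 - 16*I*sqrt(5)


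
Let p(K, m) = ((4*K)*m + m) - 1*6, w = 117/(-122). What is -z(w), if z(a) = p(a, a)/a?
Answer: -8137/2379 ≈ -3.4203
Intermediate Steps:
w = -117/122 (w = 117*(-1/122) = -117/122 ≈ -0.95902)
p(K, m) = -6 + m + 4*K*m (p(K, m) = (4*K*m + m) - 6 = (m + 4*K*m) - 6 = -6 + m + 4*K*m)
z(a) = (-6 + a + 4*a²)/a (z(a) = (-6 + a + 4*a*a)/a = (-6 + a + 4*a²)/a)
-z(w) = -(1 - 6/(-117/122) + 4*(-117/122)) = -(1 - 6*(-122/117) - 234/61) = -(1 + 244/39 - 234/61) = -1*8137/2379 = -8137/2379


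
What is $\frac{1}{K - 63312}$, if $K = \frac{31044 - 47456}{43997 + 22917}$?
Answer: $- \frac{33457}{2118237790} \approx -1.5795 \cdot 10^{-5}$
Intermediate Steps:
$K = - \frac{8206}{33457}$ ($K = - \frac{16412}{66914} = \left(-16412\right) \frac{1}{66914} = - \frac{8206}{33457} \approx -0.24527$)
$\frac{1}{K - 63312} = \frac{1}{- \frac{8206}{33457} - 63312} = \frac{1}{- \frac{2118237790}{33457}} = - \frac{33457}{2118237790}$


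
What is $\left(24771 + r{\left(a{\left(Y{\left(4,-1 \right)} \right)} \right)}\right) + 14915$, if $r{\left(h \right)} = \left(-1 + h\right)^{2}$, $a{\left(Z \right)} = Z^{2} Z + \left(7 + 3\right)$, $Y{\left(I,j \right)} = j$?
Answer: $39750$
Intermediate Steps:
$a{\left(Z \right)} = 10 + Z^{3}$ ($a{\left(Z \right)} = Z^{3} + 10 = 10 + Z^{3}$)
$\left(24771 + r{\left(a{\left(Y{\left(4,-1 \right)} \right)} \right)}\right) + 14915 = \left(24771 + \left(-1 + \left(10 + \left(-1\right)^{3}\right)\right)^{2}\right) + 14915 = \left(24771 + \left(-1 + \left(10 - 1\right)\right)^{2}\right) + 14915 = \left(24771 + \left(-1 + 9\right)^{2}\right) + 14915 = \left(24771 + 8^{2}\right) + 14915 = \left(24771 + 64\right) + 14915 = 24835 + 14915 = 39750$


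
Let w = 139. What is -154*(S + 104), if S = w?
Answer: -37422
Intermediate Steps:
S = 139
-154*(S + 104) = -154*(139 + 104) = -154*243 = -37422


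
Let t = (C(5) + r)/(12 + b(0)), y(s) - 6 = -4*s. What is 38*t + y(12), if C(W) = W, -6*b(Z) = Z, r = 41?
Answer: 311/3 ≈ 103.67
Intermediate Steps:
b(Z) = -Z/6
y(s) = 6 - 4*s
t = 23/6 (t = (5 + 41)/(12 - ⅙*0) = 46/(12 + 0) = 46/12 = 46*(1/12) = 23/6 ≈ 3.8333)
38*t + y(12) = 38*(23/6) + (6 - 4*12) = 437/3 + (6 - 48) = 437/3 - 42 = 311/3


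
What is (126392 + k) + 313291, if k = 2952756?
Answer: 3392439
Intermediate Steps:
(126392 + k) + 313291 = (126392 + 2952756) + 313291 = 3079148 + 313291 = 3392439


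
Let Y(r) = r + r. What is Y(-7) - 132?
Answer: -146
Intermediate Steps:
Y(r) = 2*r
Y(-7) - 132 = 2*(-7) - 132 = -14 - 132 = -146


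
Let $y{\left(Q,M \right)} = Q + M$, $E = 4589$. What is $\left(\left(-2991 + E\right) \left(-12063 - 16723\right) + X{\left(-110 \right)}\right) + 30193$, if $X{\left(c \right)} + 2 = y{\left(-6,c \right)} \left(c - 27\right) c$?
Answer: $-47717957$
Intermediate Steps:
$y{\left(Q,M \right)} = M + Q$
$X{\left(c \right)} = -2 + c \left(-27 + c\right) \left(-6 + c\right)$ ($X{\left(c \right)} = -2 + \left(c - 6\right) \left(c - 27\right) c = -2 + \left(-6 + c\right) \left(-27 + c\right) c = -2 + \left(-27 + c\right) \left(-6 + c\right) c = -2 + c \left(-27 + c\right) \left(-6 + c\right)$)
$\left(\left(-2991 + E\right) \left(-12063 - 16723\right) + X{\left(-110 \right)}\right) + 30193 = \left(\left(-2991 + 4589\right) \left(-12063 - 16723\right) + \left(-2 + \left(-110\right)^{3} - 33 \left(-110\right)^{2} + 162 \left(-110\right)\right)\right) + 30193 = \left(1598 \left(-28786\right) - 1748122\right) + 30193 = \left(-46000028 - 1748122\right) + 30193 = -47748150 + 30193 = -47717957$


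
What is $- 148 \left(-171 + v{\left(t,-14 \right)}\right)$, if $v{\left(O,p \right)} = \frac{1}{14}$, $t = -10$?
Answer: $\frac{177082}{7} \approx 25297.0$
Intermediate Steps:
$v{\left(O,p \right)} = \frac{1}{14}$
$- 148 \left(-171 + v{\left(t,-14 \right)}\right) = - 148 \left(-171 + \frac{1}{14}\right) = \left(-148\right) \left(- \frac{2393}{14}\right) = \frac{177082}{7}$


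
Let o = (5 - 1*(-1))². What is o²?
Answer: 1296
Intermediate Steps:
o = 36 (o = (5 + 1)² = 6² = 36)
o² = 36² = 1296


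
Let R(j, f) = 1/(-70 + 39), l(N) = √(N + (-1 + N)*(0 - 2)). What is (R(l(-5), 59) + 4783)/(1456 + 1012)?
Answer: 37068/19127 ≈ 1.9380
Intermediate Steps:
l(N) = √(2 - N) (l(N) = √(N + (-1 + N)*(-2)) = √(N + (2 - 2*N)) = √(2 - N))
R(j, f) = -1/31 (R(j, f) = 1/(-31) = -1/31)
(R(l(-5), 59) + 4783)/(1456 + 1012) = (-1/31 + 4783)/(1456 + 1012) = (148272/31)/2468 = (148272/31)*(1/2468) = 37068/19127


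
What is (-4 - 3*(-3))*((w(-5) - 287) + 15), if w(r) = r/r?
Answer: -1355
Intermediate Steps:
w(r) = 1
(-4 - 3*(-3))*((w(-5) - 287) + 15) = (-4 - 3*(-3))*((1 - 287) + 15) = (-4 + 9)*(-286 + 15) = 5*(-271) = -1355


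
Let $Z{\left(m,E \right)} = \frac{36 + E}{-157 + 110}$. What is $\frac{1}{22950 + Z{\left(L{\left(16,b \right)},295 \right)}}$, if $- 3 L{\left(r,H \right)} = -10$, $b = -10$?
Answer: $\frac{47}{1078319} \approx 4.3586 \cdot 10^{-5}$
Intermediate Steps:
$L{\left(r,H \right)} = \frac{10}{3}$ ($L{\left(r,H \right)} = \left(- \frac{1}{3}\right) \left(-10\right) = \frac{10}{3}$)
$Z{\left(m,E \right)} = - \frac{36}{47} - \frac{E}{47}$ ($Z{\left(m,E \right)} = \frac{36 + E}{-47} = \left(36 + E\right) \left(- \frac{1}{47}\right) = - \frac{36}{47} - \frac{E}{47}$)
$\frac{1}{22950 + Z{\left(L{\left(16,b \right)},295 \right)}} = \frac{1}{22950 - \frac{331}{47}} = \frac{1}{\frac{1078319}{47}} = \frac{47}{1078319}$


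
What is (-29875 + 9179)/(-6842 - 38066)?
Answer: 5174/11227 ≈ 0.46085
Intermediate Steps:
(-29875 + 9179)/(-6842 - 38066) = -20696/(-44908) = -20696*(-1/44908) = 5174/11227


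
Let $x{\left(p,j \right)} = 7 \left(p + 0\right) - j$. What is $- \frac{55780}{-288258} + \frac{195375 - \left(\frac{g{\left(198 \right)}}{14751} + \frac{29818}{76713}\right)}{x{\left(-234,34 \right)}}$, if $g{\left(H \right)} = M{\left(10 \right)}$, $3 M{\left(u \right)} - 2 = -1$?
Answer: $- \frac{1325497437808003496}{11362315251267981} \approx -116.66$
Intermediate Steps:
$M{\left(u \right)} = \frac{1}{3}$ ($M{\left(u \right)} = \frac{2}{3} + \frac{1}{3} \left(-1\right) = \frac{2}{3} - \frac{1}{3} = \frac{1}{3}$)
$g{\left(H \right)} = \frac{1}{3}$
$x{\left(p,j \right)} = - j + 7 p$ ($x{\left(p,j \right)} = 7 p - j = - j + 7 p$)
$- \frac{55780}{-288258} + \frac{195375 - \left(\frac{g{\left(198 \right)}}{14751} + \frac{29818}{76713}\right)}{x{\left(-234,34 \right)}} = - \frac{55780}{-288258} + \frac{195375 - \left(\frac{1}{3 \cdot 14751} + \frac{29818}{76713}\right)}{\left(-1\right) 34 + 7 \left(-234\right)} = \left(-55780\right) \left(- \frac{1}{288258}\right) + \frac{195375 - \left(\frac{1}{3} \cdot \frac{1}{14751} + 29818 \cdot \frac{1}{76713}\right)}{-34 - 1638} = \frac{27890}{144129} + \frac{195375 - \left(\frac{1}{44253} + \frac{29818}{76713}\right)}{-1672} = \frac{27890}{144129} + \left(195375 - \frac{439870889}{1131593463}\right) \left(- \frac{1}{1672}\right) = \frac{27890}{144129} + \frac{221084632962736}{1131593463} \left(- \frac{1}{1672}\right) = \frac{27890}{144129} - \frac{27635579120342}{236503033767} = - \frac{1325497437808003496}{11362315251267981}$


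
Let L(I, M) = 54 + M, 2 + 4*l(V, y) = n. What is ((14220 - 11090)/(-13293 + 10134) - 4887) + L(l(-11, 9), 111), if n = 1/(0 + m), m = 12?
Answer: -14919928/3159 ≈ -4723.0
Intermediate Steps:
n = 1/12 (n = 1/(0 + 12) = 1/12 ≈ 0.083333)
l(V, y) = -23/48 (l(V, y) = -½ + (¼)*(1/12) = -½ + 1/48 = -23/48)
((14220 - 11090)/(-13293 + 10134) - 4887) + L(l(-11, 9), 111) = ((14220 - 11090)/(-13293 + 10134) - 4887) + (54 + 111) = (3130/(-3159) - 4887) + 165 = (3130*(-1/3159) - 4887) + 165 = (-3130/3159 - 4887) + 165 = -15441163/3159 + 165 = -14919928/3159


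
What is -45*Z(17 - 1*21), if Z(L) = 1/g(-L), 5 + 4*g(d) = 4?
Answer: 180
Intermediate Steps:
g(d) = -1/4 (g(d) = -5/4 + (1/4)*4 = -5/4 + 1 = -1/4)
Z(L) = -4 (Z(L) = 1/(-1/4) = -4)
-45*Z(17 - 1*21) = -45*(-4) = 180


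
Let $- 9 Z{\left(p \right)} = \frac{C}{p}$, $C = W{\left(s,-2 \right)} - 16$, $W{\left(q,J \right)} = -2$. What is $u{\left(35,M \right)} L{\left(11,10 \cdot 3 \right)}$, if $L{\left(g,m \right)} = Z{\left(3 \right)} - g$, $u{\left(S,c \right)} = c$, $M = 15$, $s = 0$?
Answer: $-155$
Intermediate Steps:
$C = -18$ ($C = -2 - 16 = -18$)
$Z{\left(p \right)} = \frac{2}{p}$ ($Z{\left(p \right)} = - \frac{\left(-18\right) \frac{1}{p}}{9} = \frac{2}{p}$)
$L{\left(g,m \right)} = \frac{2}{3} - g$
$u{\left(35,M \right)} L{\left(11,10 \cdot 3 \right)} = 15 \left(\frac{2}{3} - 11\right) = 15 \left(- \frac{31}{3}\right) = -155$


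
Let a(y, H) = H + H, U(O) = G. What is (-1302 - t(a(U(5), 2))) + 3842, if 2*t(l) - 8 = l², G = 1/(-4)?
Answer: 2528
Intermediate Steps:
G = -¼ ≈ -0.25000
U(O) = -¼
a(y, H) = 2*H
t(l) = 4 + l²/2
(-1302 - t(a(U(5), 2))) + 3842 = (-1302 - (4 + (2*2)²/2)) + 3842 = (-1302 - (4 + (½)*4²)) + 3842 = (-1302 - (4 + (½)*16)) + 3842 = (-1302 - (4 + 8)) + 3842 = (-1302 - 1*12) + 3842 = (-1302 - 12) + 3842 = -1314 + 3842 = 2528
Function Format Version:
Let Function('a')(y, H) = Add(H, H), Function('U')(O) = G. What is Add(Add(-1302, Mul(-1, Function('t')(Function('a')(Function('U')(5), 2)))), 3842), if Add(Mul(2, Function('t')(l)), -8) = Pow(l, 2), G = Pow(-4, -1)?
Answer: 2528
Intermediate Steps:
G = Rational(-1, 4) ≈ -0.25000
Function('U')(O) = Rational(-1, 4)
Function('a')(y, H) = Mul(2, H)
Function('t')(l) = Add(4, Mul(Rational(1, 2), Pow(l, 2)))
Add(Add(-1302, Mul(-1, Function('t')(Function('a')(Function('U')(5), 2)))), 3842) = Add(Add(-1302, Mul(-1, Add(4, Mul(Rational(1, 2), Pow(Mul(2, 2), 2))))), 3842) = Add(Add(-1302, Mul(-1, Add(4, Mul(Rational(1, 2), Pow(4, 2))))), 3842) = Add(Add(-1302, Mul(-1, Add(4, Mul(Rational(1, 2), 16)))), 3842) = Add(Add(-1302, Mul(-1, Add(4, 8))), 3842) = Add(Add(-1302, Mul(-1, 12)), 3842) = Add(Add(-1302, -12), 3842) = Add(-1314, 3842) = 2528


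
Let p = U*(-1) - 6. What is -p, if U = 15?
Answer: 21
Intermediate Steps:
p = -21 (p = 15*(-1) - 6 = -15 - 6 = -21)
-p = -1*(-21) = 21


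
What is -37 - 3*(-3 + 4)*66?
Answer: -235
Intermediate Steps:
-37 - 3*(-3 + 4)*66 = -37 - 3*1*66 = -37 - 3*66 = -37 - 198 = -235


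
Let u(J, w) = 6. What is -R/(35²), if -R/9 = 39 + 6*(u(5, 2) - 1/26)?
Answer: 8748/15925 ≈ 0.54932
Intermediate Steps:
R = -8748/13 (R = -9*(39 + 6*(6 - 1/26)) = -9*(39 + 6*(155/26)) = -9*(39 + 465/13) = -9*972/13 = -8748/13 ≈ -672.92)
-R/(35²) = -(-8748)/(13*(35²)) = -(-8748)/(13*1225) = -1*(-8748/15925) = 8748/15925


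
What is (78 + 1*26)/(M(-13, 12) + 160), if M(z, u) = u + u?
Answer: 13/23 ≈ 0.56522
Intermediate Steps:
M(z, u) = 2*u
(78 + 1*26)/(M(-13, 12) + 160) = (78 + 1*26)/(2*12 + 160) = (78 + 26)/(24 + 160) = 104/184 = 104*(1/184) = 13/23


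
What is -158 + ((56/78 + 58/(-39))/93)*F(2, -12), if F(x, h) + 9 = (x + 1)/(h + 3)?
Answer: -572786/3627 ≈ -157.92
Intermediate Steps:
F(x, h) = -9 + (1 + x)/(3 + h) (F(x, h) = -9 + (x + 1)/(h + 3) = -9 + (1 + x)/(3 + h))
-158 + ((56/78 + 58/(-39))/93)*F(2, -12) = -158 + ((56/78 + 58/(-39))/93)*((-26 + 2 - 9*(-12))/(3 - 12)) = -158 + ((56*(1/78) + 58*(-1/39))*(1/93))*((-26 + 2 + 108)/(-9)) = -158 + ((28/39 - 58/39)*(1/93))*(-⅑*84) = -158 - 10/13*1/93*(-28/3) = -158 - 10/1209*(-28/3) = -158 + 280/3627 = -572786/3627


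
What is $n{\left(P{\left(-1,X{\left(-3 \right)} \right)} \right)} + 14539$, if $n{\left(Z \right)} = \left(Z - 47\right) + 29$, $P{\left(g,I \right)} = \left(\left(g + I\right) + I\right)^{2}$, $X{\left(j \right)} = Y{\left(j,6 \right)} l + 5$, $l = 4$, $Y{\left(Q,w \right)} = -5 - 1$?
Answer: $16042$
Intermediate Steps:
$Y{\left(Q,w \right)} = -6$
$X{\left(j \right)} = -19$ ($X{\left(j \right)} = \left(-6\right) 4 + 5 = -24 + 5 = -19$)
$P{\left(g,I \right)} = \left(g + 2 I\right)^{2}$ ($P{\left(g,I \right)} = \left(\left(I + g\right) + I\right)^{2} = \left(g + 2 I\right)^{2}$)
$n{\left(Z \right)} = -18 + Z$ ($n{\left(Z \right)} = \left(-47 + Z\right) + 29 = -18 + Z$)
$n{\left(P{\left(-1,X{\left(-3 \right)} \right)} \right)} + 14539 = \left(-18 + \left(-1 + 2 \left(-19\right)\right)^{2}\right) + 14539 = \left(-18 + \left(-1 - 38\right)^{2}\right) + 14539 = \left(-18 + \left(-39\right)^{2}\right) + 14539 = \left(-18 + 1521\right) + 14539 = 1503 + 14539 = 16042$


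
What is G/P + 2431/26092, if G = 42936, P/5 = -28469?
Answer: -70385947/337642340 ≈ -0.20846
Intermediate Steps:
P = -142345 (P = 5*(-28469) = -142345)
G/P + 2431/26092 = 42936/(-142345) + 2431/26092 = 42936*(-1/142345) + 2431*(1/26092) = -42936/142345 + 221/2372 = -70385947/337642340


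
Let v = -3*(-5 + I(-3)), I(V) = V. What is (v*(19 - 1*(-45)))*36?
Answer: 55296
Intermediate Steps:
v = 24 (v = -3*(-5 - 3) = -3*(-8) = 24)
(v*(19 - 1*(-45)))*36 = (24*(19 - 1*(-45)))*36 = (24*(19 + 45))*36 = (24*64)*36 = 1536*36 = 55296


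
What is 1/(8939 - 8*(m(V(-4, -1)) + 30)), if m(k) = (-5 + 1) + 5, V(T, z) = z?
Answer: 1/8691 ≈ 0.00011506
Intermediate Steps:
m(k) = 1 (m(k) = -4 + 5 = 1)
1/(8939 - 8*(m(V(-4, -1)) + 30)) = 1/(8939 - 8*(1 + 30)) = 1/(8939 - 8*31) = 1/(8939 - 248) = 1/8691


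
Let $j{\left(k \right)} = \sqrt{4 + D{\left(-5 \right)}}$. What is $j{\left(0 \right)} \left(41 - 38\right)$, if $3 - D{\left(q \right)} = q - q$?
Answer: $3 \sqrt{7} \approx 7.9373$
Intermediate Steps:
$D{\left(q \right)} = 3$ ($D{\left(q \right)} = 3 - \left(q - q\right) = 3 - 0 = 3 + 0 = 3$)
$j{\left(k \right)} = \sqrt{7}$ ($j{\left(k \right)} = \sqrt{4 + 3} = \sqrt{7}$)
$j{\left(0 \right)} \left(41 - 38\right) = \sqrt{7} \left(41 - 38\right) = \sqrt{7} \cdot 3 = 3 \sqrt{7}$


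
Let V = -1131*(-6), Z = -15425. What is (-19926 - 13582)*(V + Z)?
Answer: 289475612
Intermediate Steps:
V = 6786
(-19926 - 13582)*(V + Z) = (-19926 - 13582)*(6786 - 15425) = -33508*(-8639) = 289475612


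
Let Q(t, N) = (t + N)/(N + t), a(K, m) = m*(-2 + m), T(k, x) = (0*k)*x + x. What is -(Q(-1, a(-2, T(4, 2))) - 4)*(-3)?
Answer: -9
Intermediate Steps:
T(k, x) = x (T(k, x) = 0*x + x = 0 + x = x)
Q(t, N) = 1 (Q(t, N) = (N + t)/(N + t) = 1)
-(Q(-1, a(-2, T(4, 2))) - 4)*(-3) = -(1 - 4)*(-3) = -(-3)*(-3) = -1*9 = -9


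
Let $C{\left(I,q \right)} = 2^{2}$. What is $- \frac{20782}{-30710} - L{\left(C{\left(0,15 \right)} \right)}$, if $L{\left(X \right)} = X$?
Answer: $- \frac{51029}{15355} \approx -3.3233$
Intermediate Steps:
$C{\left(I,q \right)} = 4$
$- \frac{20782}{-30710} - L{\left(C{\left(0,15 \right)} \right)} = - \frac{20782}{-30710} - 4 = \left(-20782\right) \left(- \frac{1}{30710}\right) - 4 = \frac{10391}{15355} - 4 = - \frac{51029}{15355}$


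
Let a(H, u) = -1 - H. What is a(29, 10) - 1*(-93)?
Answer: 63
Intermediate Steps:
a(29, 10) - 1*(-93) = (-1 - 1*29) - 1*(-93) = (-1 - 29) + 93 = -30 + 93 = 63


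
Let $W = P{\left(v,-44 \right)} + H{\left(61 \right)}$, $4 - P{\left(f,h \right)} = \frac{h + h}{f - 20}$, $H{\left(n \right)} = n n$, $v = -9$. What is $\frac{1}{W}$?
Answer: $\frac{29}{107937} \approx 0.00026868$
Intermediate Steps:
$H{\left(n \right)} = n^{2}$
$P{\left(f,h \right)} = 4 - \frac{2 h}{-20 + f}$ ($P{\left(f,h \right)} = 4 - \frac{h + h}{f - 20} = 4 - \frac{2 h}{-20 + f}$)
$W = \frac{107937}{29}$ ($W = \frac{2 \left(-40 - -44 + 2 \left(-9\right)\right)}{-20 - 9} + 61^{2} = \frac{2 \left(-40 + 44 - 18\right)}{-29} + 3721 = 2 \left(- \frac{1}{29}\right) \left(-14\right) + 3721 = \frac{28}{29} + 3721 = \frac{107937}{29} \approx 3722.0$)
$\frac{1}{W} = \frac{1}{\frac{107937}{29}} = \frac{29}{107937}$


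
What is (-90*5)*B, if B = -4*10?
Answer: 18000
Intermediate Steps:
B = -40
(-90*5)*B = -90*5*(-40) = -450*(-40) = 18000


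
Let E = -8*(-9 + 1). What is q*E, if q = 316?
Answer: 20224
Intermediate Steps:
E = 64 (E = -8*(-8) = 64)
q*E = 316*64 = 20224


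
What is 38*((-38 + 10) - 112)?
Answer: -5320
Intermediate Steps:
38*((-38 + 10) - 112) = 38*(-28 - 112) = 38*(-140) = -5320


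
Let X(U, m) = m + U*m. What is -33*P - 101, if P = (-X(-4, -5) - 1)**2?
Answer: -8549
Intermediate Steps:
P = 256 (P = (-(-5)*(1 - 4) - 1)**2 = (-(-5)*(-3) - 1)**2 = (-1*15 - 1)**2 = (-15 - 1)**2 = (-16)**2 = 256)
-33*P - 101 = -33*256 - 101 = -8448 - 101 = -8549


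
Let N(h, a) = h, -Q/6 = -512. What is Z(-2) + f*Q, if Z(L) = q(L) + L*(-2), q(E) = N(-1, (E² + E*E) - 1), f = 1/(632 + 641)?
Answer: 6891/1273 ≈ 5.4132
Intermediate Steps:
Q = 3072 (Q = -6*(-512) = 3072)
f = 1/1273 ≈ 0.00078555
q(E) = -1
Z(L) = -1 - 2*L (Z(L) = -1 + L*(-2) = -1 - 2*L)
Z(-2) + f*Q = (-1 - 2*(-2)) + (1/1273)*3072 = (-1 + 4) + 3072/1273 = 3 + 3072/1273 = 6891/1273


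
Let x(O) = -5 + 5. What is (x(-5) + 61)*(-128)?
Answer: -7808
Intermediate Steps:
x(O) = 0
(x(-5) + 61)*(-128) = (0 + 61)*(-128) = 61*(-128) = -7808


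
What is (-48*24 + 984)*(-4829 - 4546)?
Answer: 1575000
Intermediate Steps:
(-48*24 + 984)*(-4829 - 4546) = (-1152 + 984)*(-9375) = -168*(-9375) = 1575000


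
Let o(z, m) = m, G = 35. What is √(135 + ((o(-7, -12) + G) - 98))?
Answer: 2*√15 ≈ 7.7460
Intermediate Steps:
√(135 + ((o(-7, -12) + G) - 98)) = √(135 + ((-12 + 35) - 98)) = √(135 + (23 - 98)) = √(135 - 75) = √60 = 2*√15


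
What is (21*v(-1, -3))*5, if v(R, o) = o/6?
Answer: -105/2 ≈ -52.500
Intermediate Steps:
v(R, o) = o/6 (v(R, o) = o*(⅙) = o/6)
(21*v(-1, -3))*5 = (21*((⅙)*(-3)))*5 = (21*(-½))*5 = -21/2*5 = -105/2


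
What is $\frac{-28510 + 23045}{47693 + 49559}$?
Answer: $- \frac{5465}{97252} \approx -0.056194$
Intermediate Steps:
$\frac{-28510 + 23045}{47693 + 49559} = - \frac{5465}{97252}$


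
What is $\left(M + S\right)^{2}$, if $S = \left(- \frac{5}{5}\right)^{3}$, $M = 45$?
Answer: $1936$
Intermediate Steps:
$S = -1$ ($S = \left(\left(-5\right) \frac{1}{5}\right)^{3} = \left(-1\right)^{3} = -1$)
$\left(M + S\right)^{2} = \left(45 - 1\right)^{2} = 44^{2} = 1936$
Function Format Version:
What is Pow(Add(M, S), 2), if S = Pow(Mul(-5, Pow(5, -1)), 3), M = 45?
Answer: 1936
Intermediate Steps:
S = -1 (S = Pow(Mul(-5, Rational(1, 5)), 3) = Pow(-1, 3) = -1)
Pow(Add(M, S), 2) = Pow(Add(45, -1), 2) = Pow(44, 2) = 1936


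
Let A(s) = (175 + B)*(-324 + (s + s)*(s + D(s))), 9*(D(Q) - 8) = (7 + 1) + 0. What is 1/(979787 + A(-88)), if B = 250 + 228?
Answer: 9/88742671 ≈ 1.0142e-7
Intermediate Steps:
D(Q) = 80/9 (D(Q) = 8 + ((7 + 1) + 0)/9 = 8 + (8 + 0)/9 = 8 + (⅑)*8 = 8 + 8/9 = 80/9)
B = 478
A(s) = -211572 + 1306*s*(80/9 + s) (A(s) = (175 + 478)*(-324 + (s + s)*(s + 80/9)) = 653*(-324 + (2*s)*(80/9 + s)) = 653*(-324 + 2*s*(80/9 + s)) = -211572 + 1306*s*(80/9 + s))
1/(979787 + A(-88)) = 1/(979787 + (-211572 + 1306*(-88)² + (104480/9)*(-88))) = 1/(979787 + (-211572 + 1306*7744 - 9194240/9)) = 1/(979787 + (-211572 + 10113664 - 9194240/9)) = 1/(979787 + 79924588/9) = 1/(88742671/9) = 9/88742671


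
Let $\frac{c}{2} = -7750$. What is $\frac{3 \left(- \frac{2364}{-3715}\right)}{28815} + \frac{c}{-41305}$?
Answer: $\frac{110635511504}{294773752075} \approx 0.37532$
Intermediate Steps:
$c = -15500$ ($c = 2 \left(-7750\right) = -15500$)
$\frac{3 \left(- \frac{2364}{-3715}\right)}{28815} + \frac{c}{-41305} = \frac{3 \left(- \frac{2364}{-3715}\right)}{28815} - \frac{15500}{-41305} = 3 \left(\left(-2364\right) \left(- \frac{1}{3715}\right)\right) \frac{1}{28815} - - \frac{3100}{8261} = 3 \cdot \frac{2364}{3715} \cdot \frac{1}{28815} + \frac{3100}{8261} = \frac{7092}{3715} \cdot \frac{1}{28815} + \frac{3100}{8261} = \frac{2364}{35682575} + \frac{3100}{8261} = \frac{110635511504}{294773752075}$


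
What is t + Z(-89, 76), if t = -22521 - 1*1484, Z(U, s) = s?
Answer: -23929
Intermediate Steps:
t = -24005 (t = -22521 - 1484 = -24005)
t + Z(-89, 76) = -24005 + 76 = -23929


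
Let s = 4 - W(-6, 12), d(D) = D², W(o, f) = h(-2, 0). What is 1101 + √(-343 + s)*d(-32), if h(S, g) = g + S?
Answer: 1101 + 1024*I*√337 ≈ 1101.0 + 18798.0*I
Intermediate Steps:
h(S, g) = S + g
W(o, f) = -2 (W(o, f) = -2 + 0 = -2)
s = 6 (s = 4 - 1*(-2) = 4 + 2 = 6)
1101 + √(-343 + s)*d(-32) = 1101 + √(-343 + 6)*(-32)² = 1101 + √(-337)*1024 = 1101 + (I*√337)*1024 = 1101 + 1024*I*√337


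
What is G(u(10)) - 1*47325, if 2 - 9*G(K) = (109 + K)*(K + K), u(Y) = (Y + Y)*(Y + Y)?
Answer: -833123/9 ≈ -92569.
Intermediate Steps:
u(Y) = 4*Y**2 (u(Y) = (2*Y)*(2*Y) = 4*Y**2)
G(K) = 2/9 - 2*K*(109 + K)/9 (G(K) = 2/9 - (109 + K)*(K + K)/9 = 2/9 - (109 + K)*2*K/9 = 2/9 - 2*K*(109 + K)/9)
G(u(10)) - 1*47325 = (2/9 - 872*10**2/9 - 2*(4*10**2)**2/9) - 1*47325 = (2/9 - 872*100/9 - 2*(4*100)**2/9) - 47325 = (2/9 - 218/9*400 - 2/9*400**2) - 47325 = (2/9 - 87200/9 - 2/9*160000) - 47325 = (2/9 - 87200/9 - 320000/9) - 47325 = -407198/9 - 47325 = -833123/9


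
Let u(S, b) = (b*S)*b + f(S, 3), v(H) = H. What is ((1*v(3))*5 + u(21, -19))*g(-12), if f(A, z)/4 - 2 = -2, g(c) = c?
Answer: -91152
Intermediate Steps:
f(A, z) = 0 (f(A, z) = 8 + 4*(-2) = 8 - 8 = 0)
u(S, b) = S*b² (u(S, b) = (b*S)*b + 0 = (S*b)*b + 0 = S*b² + 0 = S*b²)
((1*v(3))*5 + u(21, -19))*g(-12) = ((1*3)*5 + 21*(-19)²)*(-12) = (3*5 + 21*361)*(-12) = (15 + 7581)*(-12) = 7596*(-12) = -91152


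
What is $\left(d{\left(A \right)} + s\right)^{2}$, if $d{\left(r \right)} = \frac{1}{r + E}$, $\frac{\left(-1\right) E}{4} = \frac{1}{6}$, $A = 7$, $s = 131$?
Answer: $\frac{6210064}{361} \approx 17202.0$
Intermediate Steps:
$E = - \frac{2}{3}$ ($E = - \frac{4}{6} = \left(-4\right) \frac{1}{6} = - \frac{2}{3} \approx -0.66667$)
$d{\left(r \right)} = \frac{1}{- \frac{2}{3} + r}$ ($d{\left(r \right)} = \frac{1}{r - \frac{2}{3}} = \frac{1}{- \frac{2}{3} + r}$)
$\left(d{\left(A \right)} + s\right)^{2} = \left(\frac{3}{-2 + 3 \cdot 7} + 131\right)^{2} = \left(\frac{3}{-2 + 21} + 131\right)^{2} = \left(\frac{3}{19} + 131\right)^{2} = \left(\frac{2492}{19}\right)^{2} = \frac{6210064}{361}$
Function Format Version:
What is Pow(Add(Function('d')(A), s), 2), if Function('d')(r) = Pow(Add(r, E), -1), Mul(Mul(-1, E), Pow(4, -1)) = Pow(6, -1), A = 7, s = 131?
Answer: Rational(6210064, 361) ≈ 17202.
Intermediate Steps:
E = Rational(-2, 3) (E = Mul(-4, Pow(6, -1)) = Mul(-4, Rational(1, 6)) = Rational(-2, 3) ≈ -0.66667)
Function('d')(r) = Pow(Add(Rational(-2, 3), r), -1) (Function('d')(r) = Pow(Add(r, Rational(-2, 3)), -1) = Pow(Add(Rational(-2, 3), r), -1))
Pow(Add(Function('d')(A), s), 2) = Pow(Add(Mul(3, Pow(Add(-2, Mul(3, 7)), -1)), 131), 2) = Pow(Add(Mul(3, Pow(Add(-2, 21), -1)), 131), 2) = Pow(Add(Mul(3, Pow(19, -1)), 131), 2) = Pow(Add(Mul(3, Rational(1, 19)), 131), 2) = Pow(Add(Rational(3, 19), 131), 2) = Pow(Rational(2492, 19), 2) = Rational(6210064, 361)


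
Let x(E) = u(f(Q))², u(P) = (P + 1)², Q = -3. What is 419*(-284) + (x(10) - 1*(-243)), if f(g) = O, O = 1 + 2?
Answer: -118497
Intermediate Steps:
O = 3
f(g) = 3
u(P) = (1 + P)²
x(E) = 256 (x(E) = ((1 + 3)²)² = (4²)² = 16² = 256)
419*(-284) + (x(10) - 1*(-243)) = 419*(-284) + (256 - 1*(-243)) = -118996 + (256 + 243) = -118996 + 499 = -118497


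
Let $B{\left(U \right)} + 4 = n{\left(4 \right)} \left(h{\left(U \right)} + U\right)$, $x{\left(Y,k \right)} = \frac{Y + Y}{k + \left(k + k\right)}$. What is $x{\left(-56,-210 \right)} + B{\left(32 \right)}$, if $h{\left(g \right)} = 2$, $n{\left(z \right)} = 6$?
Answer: $\frac{9008}{45} \approx 200.18$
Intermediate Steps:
$x{\left(Y,k \right)} = \frac{2 Y}{3 k}$ ($x{\left(Y,k \right)} = \frac{2 Y}{k + 2 k} = \frac{2 Y}{3 k}$)
$B{\left(U \right)} = 8 + 6 U$ ($B{\left(U \right)} = -4 + 6 \left(2 + U\right) = -4 + \left(12 + 6 U\right) = 8 + 6 U$)
$x{\left(-56,-210 \right)} + B{\left(32 \right)} = \frac{2}{3} \left(-56\right) \frac{1}{-210} + \left(8 + 6 \cdot 32\right) = \frac{2}{3} \left(-56\right) \left(- \frac{1}{210}\right) + \left(8 + 192\right) = \frac{8}{45} + 200 = \frac{9008}{45}$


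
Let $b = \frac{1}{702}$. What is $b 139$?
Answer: $\frac{139}{702} \approx 0.19801$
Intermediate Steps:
$b = \frac{1}{702} \approx 0.0014245$
$b 139 = \frac{1}{702} \cdot 139 = \frac{139}{702}$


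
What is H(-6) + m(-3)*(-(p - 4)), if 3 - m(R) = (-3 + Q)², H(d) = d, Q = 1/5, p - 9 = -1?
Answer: 334/25 ≈ 13.360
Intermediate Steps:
p = 8 (p = 9 - 1 = 8)
Q = ⅕ ≈ 0.20000
m(R) = -121/25 (m(R) = 3 - (-3 + ⅕)² = 3 - (-14/5)² = 3 - 1*196/25 = 3 - 196/25 = -121/25)
H(-6) + m(-3)*(-(p - 4)) = -6 - (-121)*(8 - 4)/25 = -6 - (-121)*4/25 = -6 - 121/25*(-4) = -6 + 484/25 = 334/25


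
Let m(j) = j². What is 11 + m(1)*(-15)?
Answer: -4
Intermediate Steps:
11 + m(1)*(-15) = 11 + 1²*(-15) = 11 + 1*(-15) = 11 - 15 = -4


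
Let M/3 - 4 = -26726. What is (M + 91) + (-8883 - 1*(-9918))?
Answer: -79040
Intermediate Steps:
M = -80166 (M = 12 + 3*(-26726) = 12 - 80178 = -80166)
(M + 91) + (-8883 - 1*(-9918)) = (-80166 + 91) + (-8883 - 1*(-9918)) = -80075 + (-8883 + 9918) = -80075 + 1035 = -79040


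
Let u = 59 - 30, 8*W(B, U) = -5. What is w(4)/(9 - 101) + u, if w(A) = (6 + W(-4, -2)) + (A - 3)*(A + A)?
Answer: 21237/736 ≈ 28.855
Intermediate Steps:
W(B, U) = -5/8 (W(B, U) = (1/8)*(-5) = -5/8)
w(A) = 43/8 + 2*A*(-3 + A) (w(A) = (6 - 5/8) + (A - 3)*(A + A) = 43/8 + (-3 + A)*(2*A) = 43/8 + 2*A*(-3 + A))
u = 29
w(4)/(9 - 101) + u = (43/8 - 6*4 + 2*4**2)/(9 - 101) + 29 = (43/8 - 24 + 2*16)/(-92) + 29 = (43/8 - 24 + 32)*(-1/92) + 29 = (107/8)*(-1/92) + 29 = -107/736 + 29 = 21237/736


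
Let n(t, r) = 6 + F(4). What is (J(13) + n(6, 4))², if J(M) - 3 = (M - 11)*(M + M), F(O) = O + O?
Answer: 4761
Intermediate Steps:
F(O) = 2*O
J(M) = 3 + 2*M*(-11 + M) (J(M) = 3 + (M - 11)*(M + M) = 3 + (-11 + M)*(2*M) = 3 + 2*M*(-11 + M))
n(t, r) = 14 (n(t, r) = 6 + 2*4 = 6 + 8 = 14)
(J(13) + n(6, 4))² = ((3 - 22*13 + 2*13²) + 14)² = ((3 - 286 + 2*169) + 14)² = ((3 - 286 + 338) + 14)² = (55 + 14)² = 69² = 4761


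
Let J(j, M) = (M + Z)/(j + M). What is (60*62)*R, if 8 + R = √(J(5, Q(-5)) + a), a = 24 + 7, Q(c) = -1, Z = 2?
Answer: -29760 + 9300*√5 ≈ -8964.6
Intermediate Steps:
a = 31
J(j, M) = (2 + M)/(M + j) (J(j, M) = (M + 2)/(j + M) = (2 + M)/(M + j))
R = -8 + 5*√5/2 (R = -8 + √((2 - 1)/(-1 + 5) + 31) = -8 + √(1/4 + 31) = -8 + √((¼)*1 + 31) = -8 + √(¼ + 31) = -8 + √(125/4) = -8 + 5*√5/2 ≈ -2.4098)
(60*62)*R = (60*62)*(-8 + 5*√5/2) = 3720*(-8 + 5*√5/2) = -29760 + 9300*√5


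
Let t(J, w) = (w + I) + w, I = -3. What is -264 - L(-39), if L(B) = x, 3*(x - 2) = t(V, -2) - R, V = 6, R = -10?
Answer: -267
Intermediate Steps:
t(J, w) = -3 + 2*w (t(J, w) = (w - 3) + w = (-3 + w) + w = -3 + 2*w)
x = 3 (x = 2 + ((-3 + 2*(-2)) - 1*(-10))/3 = 2 + ((-3 - 4) + 10)/3 = 2 + (-7 + 10)/3 = 2 + (⅓)*3 = 2 + 1 = 3)
L(B) = 3
-264 - L(-39) = -264 - 1*3 = -264 - 3 = -267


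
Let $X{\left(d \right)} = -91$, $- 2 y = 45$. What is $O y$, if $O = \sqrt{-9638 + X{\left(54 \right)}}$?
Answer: $- \frac{135 i \sqrt{1081}}{2} \approx - 2219.3 i$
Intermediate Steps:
$y = - \frac{45}{2}$ ($y = \left(- \frac{1}{2}\right) 45 = - \frac{45}{2} \approx -22.5$)
$O = 3 i \sqrt{1081}$ ($O = \sqrt{-9638 - 91} = \sqrt{-9729} = 3 i \sqrt{1081} \approx 98.636 i$)
$O y = 3 i \sqrt{1081} \left(- \frac{45}{2}\right) = - \frac{135 i \sqrt{1081}}{2}$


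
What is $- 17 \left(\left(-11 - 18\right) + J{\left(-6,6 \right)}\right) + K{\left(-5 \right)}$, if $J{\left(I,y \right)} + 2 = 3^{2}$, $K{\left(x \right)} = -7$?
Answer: $367$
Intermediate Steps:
$J{\left(I,y \right)} = 7$ ($J{\left(I,y \right)} = -2 + 3^{2} = -2 + 9 = 7$)
$- 17 \left(\left(-11 - 18\right) + J{\left(-6,6 \right)}\right) + K{\left(-5 \right)} = - 17 \left(\left(-11 - 18\right) + 7\right) - 7 = - 17 \left(-29 + 7\right) - 7 = \left(-17\right) \left(-22\right) - 7 = 374 - 7 = 367$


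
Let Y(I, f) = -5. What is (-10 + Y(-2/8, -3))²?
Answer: 225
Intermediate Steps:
(-10 + Y(-2/8, -3))² = (-10 - 5)² = (-15)² = 225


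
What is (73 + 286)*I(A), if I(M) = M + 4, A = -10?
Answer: -2154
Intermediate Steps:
I(M) = 4 + M
(73 + 286)*I(A) = (73 + 286)*(4 - 10) = 359*(-6) = -2154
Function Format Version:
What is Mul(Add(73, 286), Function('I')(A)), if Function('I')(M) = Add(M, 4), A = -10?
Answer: -2154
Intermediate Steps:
Function('I')(M) = Add(4, M)
Mul(Add(73, 286), Function('I')(A)) = Mul(Add(73, 286), Add(4, -10)) = Mul(359, -6) = -2154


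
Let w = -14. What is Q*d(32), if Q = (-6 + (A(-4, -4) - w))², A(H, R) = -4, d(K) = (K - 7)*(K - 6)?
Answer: 10400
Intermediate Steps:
d(K) = (-7 + K)*(-6 + K)
Q = 16 (Q = (-6 + (-4 - 1*(-14)))² = (-6 + (-4 + 14))² = (-6 + 10)² = 4² = 16)
Q*d(32) = 16*(42 + 32² - 13*32) = 16*(42 + 1024 - 416) = 16*650 = 10400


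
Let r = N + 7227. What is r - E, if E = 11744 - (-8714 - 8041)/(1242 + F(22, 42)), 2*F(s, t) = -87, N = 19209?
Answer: 11727738/799 ≈ 14678.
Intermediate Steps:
F(s, t) = -87/2 (F(s, t) = (½)*(-87) = -87/2)
r = 26436 (r = 19209 + 7227 = 26436)
E = 9394626/799 (E = 11744 - (-8714 - 8041)/(1242 - 87/2) = 11744 - (-16755)/2397/2 = 11744 - (-16755)*2/2397 = 11744 - 1*(-11170/799) = 11744 + 11170/799 = 9394626/799 ≈ 11758.)
r - E = 26436 - 1*9394626/799 = 26436 - 9394626/799 = 11727738/799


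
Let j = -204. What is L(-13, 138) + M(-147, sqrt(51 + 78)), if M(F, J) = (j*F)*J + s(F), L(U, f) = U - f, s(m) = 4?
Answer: -147 + 29988*sqrt(129) ≈ 3.4045e+5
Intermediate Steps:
M(F, J) = 4 - 204*F*J (M(F, J) = (-204*F)*J + 4 = -204*F*J + 4 = 4 - 204*F*J)
L(-13, 138) + M(-147, sqrt(51 + 78)) = (-13 - 1*138) + (4 - 204*(-147)*sqrt(51 + 78)) = (-13 - 138) + (4 - 204*(-147)*sqrt(129)) = -151 + (4 + 29988*sqrt(129)) = -147 + 29988*sqrt(129)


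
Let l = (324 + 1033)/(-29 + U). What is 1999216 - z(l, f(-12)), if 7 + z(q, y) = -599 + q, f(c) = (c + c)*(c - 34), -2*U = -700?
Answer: 641941505/321 ≈ 1.9998e+6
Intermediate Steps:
U = 350 (U = -½*(-700) = 350)
f(c) = 2*c*(-34 + c) (f(c) = (2*c)*(-34 + c) = 2*c*(-34 + c))
l = 1357/321 (l = (324 + 1033)/(-29 + 350) = 1357/321 ≈ 4.2274)
z(q, y) = -606 + q (z(q, y) = -7 + (-599 + q) = -606 + q)
1999216 - z(l, f(-12)) = 1999216 - (-606 + 1357/321) = 1999216 - 1*(-193169/321) = 1999216 + 193169/321 = 641941505/321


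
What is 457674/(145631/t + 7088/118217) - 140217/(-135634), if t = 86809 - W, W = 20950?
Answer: 483305909319947068971/2398398188706046 ≈ 2.0151e+5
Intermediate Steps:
t = 65859 (t = 86809 - 1*20950 = 86809 - 20950 = 65859)
457674/(145631/t + 7088/118217) - 140217/(-135634) = 457674/(145631/65859 + 7088/118217) - 140217/(-135634) = 457674/(145631*(1/65859) + 7088*(1/118217)) - 140217*(-1/135634) = 457674/(145631/65859 + 7088/118217) + 140217/135634 = 457674/(17682868519/7785653403) + 140217/135634 = 457674*(7785653403/17682868519) + 140217/135634 = 3563291135564622/17682868519 + 140217/135634 = 483305909319947068971/2398398188706046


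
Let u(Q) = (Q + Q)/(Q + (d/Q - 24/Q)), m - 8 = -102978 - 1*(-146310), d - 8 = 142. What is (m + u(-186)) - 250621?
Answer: -399841205/1929 ≈ -2.0728e+5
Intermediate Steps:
d = 150 (d = 8 + 142 = 150)
m = 43340 (m = 8 + (-102978 - 1*(-146310)) = 8 + (-102978 + 146310) = 8 + 43332 = 43340)
u(Q) = 2*Q/(Q + 126/Q) (u(Q) = (Q + Q)/(Q + (150/Q - 24/Q)) = (2*Q)/(Q + 126/Q) = 2*Q/(Q + 126/Q))
(m + u(-186)) - 250621 = (43340 + 2*(-186)²/(126 + (-186)²)) - 250621 = (43340 + 2*34596/(126 + 34596)) - 250621 = (43340 + 2*34596/34722) - 250621 = (43340 + 2*34596*(1/34722)) - 250621 = (43340 + 3844/1929) - 250621 = 83606704/1929 - 250621 = -399841205/1929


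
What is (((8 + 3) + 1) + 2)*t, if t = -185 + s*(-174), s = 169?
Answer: -414274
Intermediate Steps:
t = -29591 (t = -185 + 169*(-174) = -185 - 29406 = -29591)
(((8 + 3) + 1) + 2)*t = (((8 + 3) + 1) + 2)*(-29591) = ((11 + 1) + 2)*(-29591) = (12 + 2)*(-29591) = 14*(-29591) = -414274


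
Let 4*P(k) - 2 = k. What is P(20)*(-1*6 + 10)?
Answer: 22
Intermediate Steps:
P(k) = 1/2 + k/4
P(20)*(-1*6 + 10) = (1/2 + (1/4)*20)*(-1*6 + 10) = (1/2 + 5)*(-6 + 10) = (11/2)*4 = 22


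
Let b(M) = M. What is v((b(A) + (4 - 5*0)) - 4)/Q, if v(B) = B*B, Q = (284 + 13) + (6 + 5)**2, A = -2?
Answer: 2/209 ≈ 0.0095694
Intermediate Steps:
Q = 418 (Q = 297 + 11**2 = 297 + 121 = 418)
v(B) = B**2
v((b(A) + (4 - 5*0)) - 4)/Q = ((-2 + (4 - 5*0)) - 4)**2/418 = ((-2 + (4 + 0)) - 4)**2*(1/418) = ((-2 + 4) - 4)**2*(1/418) = (2 - 4)**2*(1/418) = (-2)**2*(1/418) = 4*(1/418) = 2/209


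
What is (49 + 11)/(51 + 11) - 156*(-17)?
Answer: 82242/31 ≈ 2653.0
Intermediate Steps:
(49 + 11)/(51 + 11) - 156*(-17) = 60/62 + 2652 = 60*(1/62) + 2652 = 30/31 + 2652 = 82242/31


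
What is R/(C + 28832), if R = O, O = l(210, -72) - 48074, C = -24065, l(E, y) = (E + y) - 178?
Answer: -16038/1589 ≈ -10.093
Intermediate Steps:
l(E, y) = -178 + E + y
O = -48114 (O = (-178 + 210 - 72) - 48074 = -40 - 48074 = -48114)
R = -48114
R/(C + 28832) = -48114/(-24065 + 28832) = -48114/4767 = -48114*1/4767 = -16038/1589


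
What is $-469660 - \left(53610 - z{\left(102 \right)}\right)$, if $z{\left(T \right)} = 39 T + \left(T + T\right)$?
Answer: $-519088$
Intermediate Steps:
$z{\left(T \right)} = 41 T$ ($z{\left(T \right)} = 39 T + 2 T = 41 T$)
$-469660 - \left(53610 - z{\left(102 \right)}\right) = -469660 - \left(53610 - 41 \cdot 102\right) = -469660 - \left(53610 - 4182\right) = -469660 - 49428 = -519088$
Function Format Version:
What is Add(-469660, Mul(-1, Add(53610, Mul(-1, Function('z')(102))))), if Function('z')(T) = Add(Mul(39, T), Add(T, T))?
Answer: -519088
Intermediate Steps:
Function('z')(T) = Mul(41, T) (Function('z')(T) = Add(Mul(39, T), Mul(2, T)) = Mul(41, T))
Add(-469660, Mul(-1, Add(53610, Mul(-1, Function('z')(102))))) = Add(-469660, Mul(-1, Add(53610, Mul(-1, Mul(41, 102))))) = Add(-469660, Mul(-1, Add(53610, Mul(-1, 4182)))) = Add(-469660, Mul(-1, Add(53610, -4182))) = Add(-469660, Mul(-1, 49428)) = Add(-469660, -49428) = -519088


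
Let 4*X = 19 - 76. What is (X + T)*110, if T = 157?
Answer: 31405/2 ≈ 15703.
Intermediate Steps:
X = -57/4 (X = (19 - 76)/4 = (1/4)*(-57) = -57/4 ≈ -14.250)
(X + T)*110 = (-57/4 + 157)*110 = (571/4)*110 = 31405/2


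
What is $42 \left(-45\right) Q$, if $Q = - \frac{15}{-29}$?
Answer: $- \frac{28350}{29} \approx -977.59$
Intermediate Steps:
$Q = \frac{15}{29}$ ($Q = \left(-15\right) \left(- \frac{1}{29}\right) = \frac{15}{29} \approx 0.51724$)
$42 \left(-45\right) Q = 42 \left(-45\right) \frac{15}{29} = \left(-1890\right) \frac{15}{29} = - \frac{28350}{29}$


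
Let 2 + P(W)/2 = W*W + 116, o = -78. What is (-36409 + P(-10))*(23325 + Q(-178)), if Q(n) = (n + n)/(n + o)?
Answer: -53715639109/64 ≈ -8.3931e+8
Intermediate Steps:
P(W) = 228 + 2*W² (P(W) = -4 + 2*(W*W + 116) = -4 + 2*(W² + 116) = -4 + 2*(116 + W²) = -4 + (232 + 2*W²) = 228 + 2*W²)
Q(n) = 2*n/(-78 + n) (Q(n) = (n + n)/(n - 78) = (2*n)/(-78 + n) = 2*n/(-78 + n))
(-36409 + P(-10))*(23325 + Q(-178)) = (-36409 + (228 + 2*(-10)²))*(23325 + 2*(-178)/(-78 - 178)) = (-36409 + (228 + 2*100))*(23325 + 2*(-178)/(-256)) = (-36409 + (228 + 200))*(23325 + 2*(-178)*(-1/256)) = (-36409 + 428)*(23325 + 89/64) = -35981*1492889/64 = -53715639109/64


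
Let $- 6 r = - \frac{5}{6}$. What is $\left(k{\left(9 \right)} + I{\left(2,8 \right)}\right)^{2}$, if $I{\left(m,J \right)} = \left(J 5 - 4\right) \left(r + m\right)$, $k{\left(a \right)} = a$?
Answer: $7396$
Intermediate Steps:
$r = \frac{5}{36}$ ($r = - \frac{\left(-5\right) \frac{1}{6}}{6} = \left(- \frac{1}{6}\right) \left(- \frac{5}{6}\right) = \frac{5}{36} \approx 0.13889$)
$I{\left(m,J \right)} = \left(-4 + 5 J\right) \left(\frac{5}{36} + m\right)$ ($I{\left(m,J \right)} = \left(J 5 - 4\right) \left(\frac{5}{36} + m\right) = \left(5 J - 4\right) \left(\frac{5}{36} + m\right) = \left(-4 + 5 J\right) \left(\frac{5}{36} + m\right)$)
$\left(k{\left(9 \right)} + I{\left(2,8 \right)}\right)^{2} = \left(9 + \left(- \frac{5}{9} - 8 + \frac{25}{36} \cdot 8 + 5 \cdot 8 \cdot 2\right)\right)^{2} = \left(9 + \left(- \frac{5}{9} - 8 + \frac{50}{9} + 80\right)\right)^{2} = \left(9 + 77\right)^{2} = 86^{2} = 7396$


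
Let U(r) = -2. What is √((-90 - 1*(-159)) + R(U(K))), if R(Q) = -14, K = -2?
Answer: √55 ≈ 7.4162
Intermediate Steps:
√((-90 - 1*(-159)) + R(U(K))) = √((-90 - 1*(-159)) - 14) = √((-90 + 159) - 14) = √(69 - 14) = √55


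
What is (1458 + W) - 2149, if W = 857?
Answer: 166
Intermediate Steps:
(1458 + W) - 2149 = (1458 + 857) - 2149 = 2315 - 2149 = 166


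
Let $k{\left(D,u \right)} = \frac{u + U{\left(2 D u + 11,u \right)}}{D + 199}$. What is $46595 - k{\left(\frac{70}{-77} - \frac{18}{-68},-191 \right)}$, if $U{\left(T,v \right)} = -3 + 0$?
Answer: $\frac{3456722631}{74185} \approx 46596.0$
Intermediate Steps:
$U{\left(T,v \right)} = -3$
$k{\left(D,u \right)} = \frac{-3 + u}{199 + D}$ ($k{\left(D,u \right)} = \frac{u - 3}{D + 199} = \frac{-3 + u}{199 + D}$)
$46595 - k{\left(\frac{70}{-77} - \frac{18}{-68},-191 \right)} = 46595 - \frac{-3 - 191}{199 + \left(\frac{70}{-77} - \frac{18}{-68}\right)} = 46595 - \frac{1}{199 + \left(70 \left(- \frac{1}{77}\right) - - \frac{9}{34}\right)} \left(-194\right) = 46595 - \frac{1}{199 + \left(- \frac{10}{11} + \frac{9}{34}\right)} \left(-194\right) = 46595 - \frac{1}{199 - \frac{241}{374}} \left(-194\right) = 46595 - \frac{1}{\frac{74185}{374}} \left(-194\right) = 46595 - \frac{374}{74185} \left(-194\right) = 46595 - - \frac{72556}{74185} = 46595 + \frac{72556}{74185} = \frac{3456722631}{74185}$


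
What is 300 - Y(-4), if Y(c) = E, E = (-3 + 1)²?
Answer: 296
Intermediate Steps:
E = 4 (E = (-2)² = 4)
Y(c) = 4
300 - Y(-4) = 300 - 1*4 = 300 - 4 = 296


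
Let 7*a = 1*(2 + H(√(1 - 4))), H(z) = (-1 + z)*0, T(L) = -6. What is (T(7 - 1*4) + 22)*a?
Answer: 32/7 ≈ 4.5714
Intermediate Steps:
H(z) = 0
a = 2/7 (a = (1*(2 + 0))/7 = (1*2)/7 = (⅐)*2 = 2/7 ≈ 0.28571)
(T(7 - 1*4) + 22)*a = (-6 + 22)*(2/7) = 16*(2/7) = 32/7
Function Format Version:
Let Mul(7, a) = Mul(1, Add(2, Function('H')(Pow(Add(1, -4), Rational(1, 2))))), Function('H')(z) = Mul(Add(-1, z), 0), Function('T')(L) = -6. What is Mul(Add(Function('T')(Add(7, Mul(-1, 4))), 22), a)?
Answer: Rational(32, 7) ≈ 4.5714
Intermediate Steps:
Function('H')(z) = 0
a = Rational(2, 7) (a = Mul(Rational(1, 7), Mul(1, Add(2, 0))) = Mul(Rational(1, 7), Mul(1, 2)) = Mul(Rational(1, 7), 2) = Rational(2, 7) ≈ 0.28571)
Mul(Add(Function('T')(Add(7, Mul(-1, 4))), 22), a) = Mul(Add(-6, 22), Rational(2, 7)) = Mul(16, Rational(2, 7)) = Rational(32, 7)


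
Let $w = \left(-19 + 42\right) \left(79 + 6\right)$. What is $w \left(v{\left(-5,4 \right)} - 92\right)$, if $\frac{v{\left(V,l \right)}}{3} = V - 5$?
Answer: $-238510$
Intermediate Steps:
$w = 1955$ ($w = 23 \cdot 85 = 1955$)
$v{\left(V,l \right)} = -15 + 3 V$ ($v{\left(V,l \right)} = 3 \left(V - 5\right) = 3 \left(-5 + V\right) = -15 + 3 V$)
$w \left(v{\left(-5,4 \right)} - 92\right) = 1955 \left(\left(-15 + 3 \left(-5\right)\right) - 92\right) = 1955 \left(\left(-15 - 15\right) - 92\right) = 1955 \left(-30 - 92\right) = 1955 \left(-122\right) = -238510$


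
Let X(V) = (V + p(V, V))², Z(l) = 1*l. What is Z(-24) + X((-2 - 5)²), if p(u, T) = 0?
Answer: 2377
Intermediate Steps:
Z(l) = l
X(V) = V² (X(V) = (V + 0)² = V²)
Z(-24) + X((-2 - 5)²) = -24 + ((-2 - 5)²)² = -24 + ((-7)²)² = -24 + 49² = -24 + 2401 = 2377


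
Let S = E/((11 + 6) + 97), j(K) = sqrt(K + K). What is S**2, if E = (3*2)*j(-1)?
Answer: -2/361 ≈ -0.0055402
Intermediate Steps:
j(K) = sqrt(2)*sqrt(K) (j(K) = sqrt(2*K) = sqrt(2)*sqrt(K))
E = 6*I*sqrt(2) (E = (3*2)*(sqrt(2)*sqrt(-1)) = 6*(sqrt(2)*I) = 6*(I*sqrt(2)) = 6*I*sqrt(2) ≈ 8.4853*I)
S = I*sqrt(2)/19 (S = (6*I*sqrt(2))/((11 + 6) + 97) = (6*I*sqrt(2))/(17 + 97) = (6*I*sqrt(2))/114 = (6*I*sqrt(2))*(1/114) = I*sqrt(2)/19 ≈ 0.074432*I)
S**2 = (I*sqrt(2)/19)**2 = -2/361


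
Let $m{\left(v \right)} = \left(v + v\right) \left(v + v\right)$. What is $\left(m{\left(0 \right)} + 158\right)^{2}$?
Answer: $24964$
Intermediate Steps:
$m{\left(v \right)} = 4 v^{2}$ ($m{\left(v \right)} = 2 v 2 v = 4 v^{2}$)
$\left(m{\left(0 \right)} + 158\right)^{2} = \left(4 \cdot 0^{2} + 158\right)^{2} = \left(4 \cdot 0 + 158\right)^{2} = \left(0 + 158\right)^{2} = 158^{2} = 24964$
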